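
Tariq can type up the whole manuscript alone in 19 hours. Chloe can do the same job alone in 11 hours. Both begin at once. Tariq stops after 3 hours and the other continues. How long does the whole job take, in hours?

In the first 3 hours the combined rate is 30/209, so 90/209 of the job is done, leaving 119/209.
After Tariq leaves the rate is 1/11 per hour; the remaining 119/209 takes 119/19 hours.
Total = 3 + 119/19 = 176/19 hours.

176/19 hours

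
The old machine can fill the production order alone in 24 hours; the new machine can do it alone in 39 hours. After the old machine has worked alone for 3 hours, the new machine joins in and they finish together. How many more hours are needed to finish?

13 hours

In 3 hours the old machine does 3/24 = 1/8 of the job, leaving 7/8.
The old machine and the new machine together work at 7/104 per hour, so finishing takes 7/8 ÷ 7/104 = 13 hours.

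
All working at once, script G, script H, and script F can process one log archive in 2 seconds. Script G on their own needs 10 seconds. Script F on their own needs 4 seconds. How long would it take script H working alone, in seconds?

Combined rate is 1/2 per second.
Known contribution: 1/10 + 1/4 = (2 + 5)/20 = 7/20 per second.
So script H's rate is 1/2 − 7/20 = 3/20, meaning 20/3 seconds alone.

20/3 seconds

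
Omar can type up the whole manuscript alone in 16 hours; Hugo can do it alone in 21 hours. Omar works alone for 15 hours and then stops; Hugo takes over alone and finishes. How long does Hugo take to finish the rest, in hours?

In 15 hours Omar does 15/16 of the job, leaving 1/16.
Hugo works at 1/21 per hour, so finishing takes 1/16 ÷ 1/21 = 21/16 hours.

21/16 hours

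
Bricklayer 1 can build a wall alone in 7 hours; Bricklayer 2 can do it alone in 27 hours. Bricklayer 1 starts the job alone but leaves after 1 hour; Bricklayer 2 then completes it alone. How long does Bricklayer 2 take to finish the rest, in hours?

162/7 hours

In 1 hour Bricklayer 1 does 1/7 of the job, leaving 6/7.
Bricklayer 2 works at 1/27 per hour, so finishing takes 6/7 ÷ 1/27 = 162/7 hours.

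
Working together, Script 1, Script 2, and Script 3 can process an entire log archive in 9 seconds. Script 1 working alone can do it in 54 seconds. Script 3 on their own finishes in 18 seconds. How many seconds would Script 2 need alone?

27 seconds

Combined rate is 1/9 per second.
Known contribution: 1/54 + 1/18 = (1 + 3)/54 = 4/54 = 2/27 per second.
So Script 2's rate is 1/9 − 2/27 = 1/27, meaning 27 seconds alone.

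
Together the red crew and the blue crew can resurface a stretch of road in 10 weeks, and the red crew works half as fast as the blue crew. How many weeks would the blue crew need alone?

Let the blue crew's rate be r; then the red crew's rate is (1/2)r, so together (1/2 + 1)r = (3/2)r = 1/10.
Thus r = 1/15 per week.
The blue crew alone: 15 weeks; the red crew alone: 30 weeks.

15 weeks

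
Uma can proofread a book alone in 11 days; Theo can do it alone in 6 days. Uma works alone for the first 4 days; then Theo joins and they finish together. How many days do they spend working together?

In 4 days Uma does 4/11 of the job, leaving 7/11.
Uma and Theo together work at 17/66 per day, so finishing takes 7/11 ÷ 17/66 = 42/17 days.

42/17 days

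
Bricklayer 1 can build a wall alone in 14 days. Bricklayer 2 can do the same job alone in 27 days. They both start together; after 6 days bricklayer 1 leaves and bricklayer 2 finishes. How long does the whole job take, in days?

108/7 days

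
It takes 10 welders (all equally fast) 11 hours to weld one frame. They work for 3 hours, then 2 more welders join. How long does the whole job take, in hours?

One welder does 1/110 of the job per hour.
After 3 hours with 10 welders, 3/11 is done (8/11 left).
With 12 welders the rate is 12/110 = 6/55, so the rest takes 8/11 ÷ 6/55 = 20/3 hours.
Total = 3 + 20/3 = 29/3 hours.

29/3 hours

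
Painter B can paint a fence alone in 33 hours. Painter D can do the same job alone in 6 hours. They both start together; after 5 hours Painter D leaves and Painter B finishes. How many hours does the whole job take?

11/2 hours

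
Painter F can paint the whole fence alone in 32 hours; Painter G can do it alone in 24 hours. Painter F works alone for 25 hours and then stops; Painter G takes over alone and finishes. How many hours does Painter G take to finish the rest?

21/4 hours

In 25 hours Painter F does 25/32 of the job, leaving 7/32.
Painter G works at 1/24 per hour, so finishing takes 7/32 ÷ 1/24 = 21/4 hours.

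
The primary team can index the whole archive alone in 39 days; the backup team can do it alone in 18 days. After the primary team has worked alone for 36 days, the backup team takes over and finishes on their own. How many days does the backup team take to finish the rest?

18/13 days

In 36 days the primary team does 36/39 = 12/13 of the job, leaving 1/13.
The backup team works at 1/18 per day, so finishing takes 1/13 ÷ 1/18 = 18/13 days.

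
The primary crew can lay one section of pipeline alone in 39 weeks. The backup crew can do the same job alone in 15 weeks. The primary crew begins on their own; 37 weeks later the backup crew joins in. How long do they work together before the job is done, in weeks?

In the first 37 weeks the primary crew alone does 37/39 of the job, leaving 2/39.
Once everyone is working, combined rate: 1/39 + 1/15 = (5 + 13)/195 = 18/195 = 6/65 per week.
Remaining 2/39 at 6/65 per week takes 5/9 weeks.

5/9 weeks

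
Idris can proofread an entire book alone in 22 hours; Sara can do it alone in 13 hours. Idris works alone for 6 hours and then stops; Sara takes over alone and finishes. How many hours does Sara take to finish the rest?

104/11 hours

In 6 hours Idris does 6/22 = 3/11 of the job, leaving 8/11.
Sara works at 1/13 per hour, so finishing takes 8/11 ÷ 1/13 = 104/11 hours.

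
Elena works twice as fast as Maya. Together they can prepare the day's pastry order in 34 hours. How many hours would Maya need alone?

102 hours

Let Maya's rate be r; then Elena's rate is 2r, so together (2 + 1)r = 3r = 1/34.
Thus r = 1/102 per hour.
Maya alone: 102 hours; Elena alone: 51 hours.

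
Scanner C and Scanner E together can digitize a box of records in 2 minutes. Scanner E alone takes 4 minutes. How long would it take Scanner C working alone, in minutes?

Combined rate is 1/2 per minute.
Known contribution: 1/4 per minute.
So Scanner C's rate is 1/2 − 1/4 = 1/4, meaning 4 minutes alone.

4 minutes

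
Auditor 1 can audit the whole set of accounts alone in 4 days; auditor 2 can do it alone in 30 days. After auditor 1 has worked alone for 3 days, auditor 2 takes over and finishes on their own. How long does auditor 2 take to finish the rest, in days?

15/2 days

In 3 days auditor 1 does 3/4 of the job, leaving 1/4.
Auditor 2 works at 1/30 per day, so finishing takes 1/4 ÷ 1/30 = 15/2 days.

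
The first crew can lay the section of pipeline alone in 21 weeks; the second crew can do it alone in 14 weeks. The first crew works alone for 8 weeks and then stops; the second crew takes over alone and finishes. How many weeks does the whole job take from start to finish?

In 8 weeks the first crew does 8/21 of the job, leaving 13/21.
The second crew works at 1/14 per week, so finishing takes 13/21 ÷ 1/14 = 26/3 weeks.
Total time = 8 + 26/3 = 50/3 weeks.

50/3 weeks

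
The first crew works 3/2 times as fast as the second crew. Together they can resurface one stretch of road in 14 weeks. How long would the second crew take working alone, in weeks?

Let the second crew's rate be r; then the first crew's rate is (3/2)r, so together (3/2 + 1)r = (5/2)r = 1/14.
Thus r = 1/35 per week.
The second crew alone: 35 weeks; the first crew alone: 70/3 weeks.

35 weeks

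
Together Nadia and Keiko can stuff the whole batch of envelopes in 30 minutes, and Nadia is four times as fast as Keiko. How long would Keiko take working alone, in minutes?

150 minutes

Let Keiko's rate be r; then Nadia's rate is 4r, so together (4 + 1)r = 5r = 1/30.
Thus r = 1/150 per minute.
Keiko alone: 150 minutes; Nadia alone: 75/2 minutes.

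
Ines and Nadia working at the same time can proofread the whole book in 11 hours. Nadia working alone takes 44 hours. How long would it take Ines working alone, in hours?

Combined rate is 1/11 per hour.
Known contribution: 1/44 per hour.
So Ines's rate is 1/11 − 1/44 = 3/44, meaning 44/3 hours alone.

44/3 hours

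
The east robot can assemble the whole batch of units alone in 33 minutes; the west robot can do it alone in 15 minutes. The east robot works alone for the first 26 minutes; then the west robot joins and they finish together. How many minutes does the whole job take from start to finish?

451/16 minutes

In 26 minutes the east robot does 26/33 of the job, leaving 7/33.
The east robot and the west robot together work at 16/165 per minute, so finishing takes 7/33 ÷ 16/165 = 35/16 minutes.
Total time = 26 + 35/16 = 451/16 minutes.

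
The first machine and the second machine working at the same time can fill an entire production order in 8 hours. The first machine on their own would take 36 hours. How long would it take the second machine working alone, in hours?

Combined rate is 1/8 per hour.
Known contribution: 1/36 per hour.
So the second machine's rate is 1/8 − 1/36 = 7/72, meaning 72/7 hours alone.

72/7 hours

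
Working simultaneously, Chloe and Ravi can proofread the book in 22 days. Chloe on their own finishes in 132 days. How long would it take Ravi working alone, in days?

132/5 days

Combined rate is 1/22 per day.
Known contribution: 1/132 per day.
So Ravi's rate is 1/22 − 1/132 = 5/132, meaning 132/5 days alone.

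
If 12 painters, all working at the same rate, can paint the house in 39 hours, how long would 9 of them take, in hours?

52 hours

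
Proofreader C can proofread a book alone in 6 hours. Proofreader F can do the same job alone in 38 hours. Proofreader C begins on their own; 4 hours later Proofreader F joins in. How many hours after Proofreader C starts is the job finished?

In the first 4 hours Proofreader C alone does 4/6 = 2/3 of the job, leaving 1/3.
Once everyone is working, combined rate: 1/6 + 1/38 = (19 + 3)/114 = 22/114 = 11/57 per hour.
Remaining 1/3 at 11/57 per hour takes 19/11 hours.
Total from the start = 4 + 19/11 = 63/11 hours.

63/11 hours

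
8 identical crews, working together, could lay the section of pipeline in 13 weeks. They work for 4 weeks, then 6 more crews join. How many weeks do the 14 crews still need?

36/7 weeks

One crew does 1/104 of the job per week.
After 4 weeks with 8 crews, 4/13 is done (9/13 left).
With 14 crews the rate is 14/104 = 7/52, so the rest takes 9/13 ÷ 7/52 = 36/7 weeks.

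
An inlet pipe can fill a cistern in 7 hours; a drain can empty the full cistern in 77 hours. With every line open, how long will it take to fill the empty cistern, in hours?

Net rate = 1/7 − 1/77 = (11 − 1)/77 = 10/77 per hour.
Filling time = 1 ÷ (10/77) = 77/10 hours.

77/10 hours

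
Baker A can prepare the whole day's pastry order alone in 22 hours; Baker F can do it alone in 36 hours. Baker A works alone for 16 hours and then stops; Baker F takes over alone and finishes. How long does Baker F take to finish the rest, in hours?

108/11 hours

In 16 hours Baker A does 16/22 = 8/11 of the job, leaving 3/11.
Baker F works at 1/36 per hour, so finishing takes 3/11 ÷ 1/36 = 108/11 hours.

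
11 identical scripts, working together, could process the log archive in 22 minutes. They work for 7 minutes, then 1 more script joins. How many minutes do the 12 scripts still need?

55/4 minutes

One script does 1/242 of the job per minute.
After 7 minutes with 11 scripts, 7/22 is done (15/22 left).
With 12 scripts the rate is 12/242 = 6/121, so the rest takes 15/22 ÷ 6/121 = 55/4 minutes.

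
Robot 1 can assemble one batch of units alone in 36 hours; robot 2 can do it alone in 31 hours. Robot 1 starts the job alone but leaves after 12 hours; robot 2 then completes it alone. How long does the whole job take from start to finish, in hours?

98/3 hours

In 12 hours robot 1 does 12/36 = 1/3 of the job, leaving 2/3.
Robot 2 works at 1/31 per hour, so finishing takes 2/3 ÷ 1/31 = 62/3 hours.
Total time = 12 + 62/3 = 98/3 hours.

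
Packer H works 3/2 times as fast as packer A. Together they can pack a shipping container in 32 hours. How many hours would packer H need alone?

Let packer A's rate be r; then packer H's rate is (3/2)r, so together (3/2 + 1)r = (5/2)r = 1/32.
Thus r = 1/80 per hour.
Packer A alone: 80 hours; packer H alone: 160/3 hours.

160/3 hours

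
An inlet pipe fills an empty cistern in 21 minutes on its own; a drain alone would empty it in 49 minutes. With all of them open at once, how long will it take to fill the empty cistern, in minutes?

Net rate = 1/21 − 1/49 = (7 − 3)/147 = 4/147 per minute.
Filling time = 1 ÷ (4/147) = 147/4 minutes.

147/4 minutes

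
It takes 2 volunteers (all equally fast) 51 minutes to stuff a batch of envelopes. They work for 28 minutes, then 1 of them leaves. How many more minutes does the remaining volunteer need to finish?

One volunteer does 1/102 of the job per minute.
After 28 minutes with 2 volunteers, 28/51 is done (23/51 left).
With 1 volunteer the rate is 1/102, so the rest takes 23/51 ÷ 1/102 = 46 minutes.

46 minutes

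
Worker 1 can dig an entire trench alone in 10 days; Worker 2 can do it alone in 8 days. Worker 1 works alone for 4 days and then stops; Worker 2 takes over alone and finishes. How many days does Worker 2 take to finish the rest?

24/5 days

In 4 days Worker 1 does 4/10 = 2/5 of the job, leaving 3/5.
Worker 2 works at 1/8 per day, so finishing takes 3/5 ÷ 1/8 = 24/5 days.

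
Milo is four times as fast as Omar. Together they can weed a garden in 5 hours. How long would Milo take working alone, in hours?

25/4 hours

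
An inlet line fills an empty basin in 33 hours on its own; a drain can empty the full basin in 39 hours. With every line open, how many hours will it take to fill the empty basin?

429/2 hours

Net rate = 1/33 − 1/39 = (13 − 11)/429 = 2/429 per hour.
Filling time = 1 ÷ (2/429) = 429/2 hours.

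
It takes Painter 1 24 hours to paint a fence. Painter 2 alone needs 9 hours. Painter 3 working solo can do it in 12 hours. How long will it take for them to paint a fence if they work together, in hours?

72/17 hours

Combined rate: 1/24 + 1/9 + 1/12 = (3 + 8 + 6)/72 = 17/72 per hour.
Time = 1 ÷ (17/72) = 72/17 hours.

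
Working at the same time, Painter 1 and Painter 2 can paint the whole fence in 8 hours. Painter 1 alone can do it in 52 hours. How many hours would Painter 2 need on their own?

Combined rate is 1/8 per hour.
Known contribution: 1/52 per hour.
So Painter 2's rate is 1/8 − 1/52 = 11/104, meaning 104/11 hours alone.

104/11 hours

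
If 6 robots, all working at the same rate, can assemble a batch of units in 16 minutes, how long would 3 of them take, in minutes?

Total work is 6·16 = 96 robot-minutes.
With 3 robots: 96/3 = 32 minutes.

32 minutes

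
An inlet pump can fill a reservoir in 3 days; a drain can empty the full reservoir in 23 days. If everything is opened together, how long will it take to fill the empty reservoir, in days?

Net rate = 1/3 − 1/23 = (23 − 3)/69 = 20/69 per day.
Filling time = 1 ÷ (20/69) = 69/20 days.

69/20 days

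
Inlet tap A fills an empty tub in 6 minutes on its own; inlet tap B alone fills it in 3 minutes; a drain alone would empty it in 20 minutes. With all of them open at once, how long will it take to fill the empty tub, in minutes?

Net rate = 1/6 + 1/3 − 1/20 = (10 + 20 − 3)/60 = 27/60 = 9/20 per minute.
Filling time = 1 ÷ (9/20) = 20/9 minutes.

20/9 minutes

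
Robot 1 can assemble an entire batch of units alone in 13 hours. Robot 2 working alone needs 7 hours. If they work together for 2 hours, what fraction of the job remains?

51/91

Combined rate: 1/13 + 1/7 = (7 + 13)/91 = 20/91 per hour.
In 2 hours they complete 2·20/91 = 40/91 of the job.
So 51/91 remains.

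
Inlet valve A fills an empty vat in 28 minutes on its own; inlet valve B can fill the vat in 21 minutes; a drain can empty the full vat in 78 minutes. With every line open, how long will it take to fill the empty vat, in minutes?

Net rate = 1/28 + 1/21 − 1/78 = (39 + 52 − 14)/1092 = 77/1092 = 11/156 per minute.
Filling time = 1 ÷ (11/156) = 156/11 minutes.

156/11 minutes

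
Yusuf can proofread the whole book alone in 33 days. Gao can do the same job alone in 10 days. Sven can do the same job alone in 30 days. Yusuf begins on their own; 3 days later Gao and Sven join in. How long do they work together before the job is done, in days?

50/9 days

In the first 3 days Yusuf alone does 3/33 = 1/11 of the job, leaving 10/11.
Once everyone is working, combined rate: 1/33 + 1/10 + 1/30 = (10 + 33 + 11)/330 = 54/330 = 9/55 per day.
Remaining 10/11 at 9/55 per day takes 50/9 days.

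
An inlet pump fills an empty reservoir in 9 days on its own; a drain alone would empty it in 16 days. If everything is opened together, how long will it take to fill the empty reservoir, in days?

144/7 days

Net rate = 1/9 − 1/16 = (16 − 9)/144 = 7/144 per day.
Filling time = 1 ÷ (7/144) = 144/7 days.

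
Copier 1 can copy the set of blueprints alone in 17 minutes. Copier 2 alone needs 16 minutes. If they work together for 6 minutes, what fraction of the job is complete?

Combined rate: 1/17 + 1/16 = (16 + 17)/272 = 33/272 per minute.
In 6 minutes they complete 6·33/272 = 99/136 of the job.

99/136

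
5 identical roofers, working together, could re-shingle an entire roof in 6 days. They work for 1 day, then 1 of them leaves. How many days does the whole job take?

One roofer does 1/30 of the job per day.
After 1 day with 5 roofers, 1/6 is done (5/6 left).
With 4 roofers the rate is 4/30 = 2/15, so the rest takes 5/6 ÷ 2/15 = 25/4 days.
Total = 1 + 25/4 = 29/4 days.

29/4 days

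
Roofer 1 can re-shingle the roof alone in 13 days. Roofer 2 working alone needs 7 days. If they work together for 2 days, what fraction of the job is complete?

Combined rate: 1/13 + 1/7 = (7 + 13)/91 = 20/91 per day.
In 2 days they complete 2·20/91 = 40/91 of the job.

40/91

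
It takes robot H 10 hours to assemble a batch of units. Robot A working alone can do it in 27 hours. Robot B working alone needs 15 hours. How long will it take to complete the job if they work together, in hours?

Combined rate: 1/10 + 1/27 + 1/15 = (27 + 10 + 18)/270 = 55/270 = 11/54 per hour.
Time = 1 ÷ (11/54) = 54/11 hours.

54/11 hours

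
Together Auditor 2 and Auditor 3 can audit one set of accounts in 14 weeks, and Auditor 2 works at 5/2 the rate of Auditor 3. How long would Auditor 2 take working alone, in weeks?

98/5 weeks

Let Auditor 3's rate be r; then Auditor 2's rate is (5/2)r, so together (5/2 + 1)r = (7/2)r = 1/14.
Thus r = 1/49 per week.
Auditor 3 alone: 49 weeks; Auditor 2 alone: 98/5 weeks.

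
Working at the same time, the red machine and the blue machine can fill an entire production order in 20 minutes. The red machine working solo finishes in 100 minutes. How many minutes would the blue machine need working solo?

Combined rate is 1/20 per minute.
Known contribution: 1/100 per minute.
So the blue machine's rate is 1/20 − 1/100 = 1/25, meaning 25 minutes alone.

25 minutes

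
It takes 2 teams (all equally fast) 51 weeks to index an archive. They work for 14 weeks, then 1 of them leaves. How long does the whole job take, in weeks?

88 weeks

One team does 1/102 of the job per week.
After 14 weeks with 2 teams, 14/51 is done (37/51 left).
With 1 team the rate is 1/102, so the rest takes 37/51 ÷ 1/102 = 74 weeks.
Total = 14 + 74 = 88 weeks.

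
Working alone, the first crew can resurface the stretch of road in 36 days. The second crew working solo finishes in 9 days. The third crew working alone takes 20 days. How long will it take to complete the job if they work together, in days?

Combined rate: 1/36 + 1/9 + 1/20 = (5 + 20 + 9)/180 = 34/180 = 17/90 per day.
Time = 1 ÷ (17/90) = 90/17 days.

90/17 days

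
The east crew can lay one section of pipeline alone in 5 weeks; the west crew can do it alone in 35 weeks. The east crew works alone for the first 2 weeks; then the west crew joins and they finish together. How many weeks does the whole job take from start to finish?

37/8 weeks

In 2 weeks the east crew does 2/5 of the job, leaving 3/5.
The east crew and the west crew together work at 8/35 per week, so finishing takes 3/5 ÷ 8/35 = 21/8 weeks.
Total time = 2 + 21/8 = 37/8 weeks.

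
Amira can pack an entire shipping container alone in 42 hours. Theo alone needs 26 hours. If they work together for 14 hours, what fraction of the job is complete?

34/39

Combined rate: 1/42 + 1/26 = (13 + 21)/546 = 34/546 = 17/273 per hour.
In 14 hours they complete 14·17/273 = 34/39 of the job.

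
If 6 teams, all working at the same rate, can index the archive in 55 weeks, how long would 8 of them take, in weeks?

165/4 weeks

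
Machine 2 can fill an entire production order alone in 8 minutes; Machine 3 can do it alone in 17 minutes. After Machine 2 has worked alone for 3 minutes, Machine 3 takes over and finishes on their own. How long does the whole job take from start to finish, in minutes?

109/8 minutes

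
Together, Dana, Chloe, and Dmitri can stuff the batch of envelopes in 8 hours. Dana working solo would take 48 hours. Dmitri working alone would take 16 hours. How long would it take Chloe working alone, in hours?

Combined rate is 1/8 per hour.
Known contribution: 1/48 + 1/16 = (1 + 3)/48 = 4/48 = 1/12 per hour.
So Chloe's rate is 1/8 − 1/12 = 1/24, meaning 24 hours alone.

24 hours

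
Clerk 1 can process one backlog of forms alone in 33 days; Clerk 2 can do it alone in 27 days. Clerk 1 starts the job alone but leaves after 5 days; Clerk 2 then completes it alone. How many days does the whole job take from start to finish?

In 5 days Clerk 1 does 5/33 of the job, leaving 28/33.
Clerk 2 works at 1/27 per day, so finishing takes 28/33 ÷ 1/27 = 252/11 days.
Total time = 5 + 252/11 = 307/11 days.

307/11 days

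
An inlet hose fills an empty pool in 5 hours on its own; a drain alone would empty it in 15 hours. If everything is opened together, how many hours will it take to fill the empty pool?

15/2 hours

Net rate = 1/5 − 1/15 = (3 − 1)/15 = 2/15 per hour.
Filling time = 1 ÷ (2/15) = 15/2 hours.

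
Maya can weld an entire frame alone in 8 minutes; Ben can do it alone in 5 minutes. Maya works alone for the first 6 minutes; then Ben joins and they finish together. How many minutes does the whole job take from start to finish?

In 6 minutes Maya does 6/8 = 3/4 of the job, leaving 1/4.
Maya and Ben together work at 13/40 per minute, so finishing takes 1/4 ÷ 13/40 = 10/13 minutes.
Total time = 6 + 10/13 = 88/13 minutes.

88/13 minutes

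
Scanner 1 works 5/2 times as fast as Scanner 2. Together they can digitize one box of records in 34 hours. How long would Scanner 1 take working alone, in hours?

Let Scanner 2's rate be r; then Scanner 1's rate is (5/2)r, so together (5/2 + 1)r = (7/2)r = 1/34.
Thus r = 1/119 per hour.
Scanner 2 alone: 119 hours; Scanner 1 alone: 238/5 hours.

238/5 hours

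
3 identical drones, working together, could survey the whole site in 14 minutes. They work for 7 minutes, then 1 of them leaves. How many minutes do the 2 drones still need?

21/2 minutes

One drone does 1/42 of the job per minute.
After 7 minutes with 3 drones, 1/2 is done (1/2 left).
With 2 drones the rate is 2/42 = 1/21, so the rest takes 1/2 ÷ 1/21 = 21/2 minutes.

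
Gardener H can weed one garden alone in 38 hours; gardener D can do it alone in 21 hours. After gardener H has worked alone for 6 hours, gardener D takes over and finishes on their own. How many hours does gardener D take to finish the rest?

In 6 hours gardener H does 6/38 = 3/19 of the job, leaving 16/19.
Gardener D works at 1/21 per hour, so finishing takes 16/19 ÷ 1/21 = 336/19 hours.

336/19 hours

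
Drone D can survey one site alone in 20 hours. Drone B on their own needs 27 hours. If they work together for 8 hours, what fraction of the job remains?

41/135

Combined rate: 1/20 + 1/27 = (27 + 20)/540 = 47/540 per hour.
In 8 hours they complete 8·47/540 = 94/135 of the job.
So 41/135 remains.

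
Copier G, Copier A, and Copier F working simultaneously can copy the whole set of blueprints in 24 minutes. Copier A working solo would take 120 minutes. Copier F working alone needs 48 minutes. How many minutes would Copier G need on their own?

80 minutes

Combined rate is 1/24 per minute.
Known contribution: 1/120 + 1/48 = (2 + 5)/240 = 7/240 per minute.
So Copier G's rate is 1/24 − 7/240 = 1/80, meaning 80 minutes alone.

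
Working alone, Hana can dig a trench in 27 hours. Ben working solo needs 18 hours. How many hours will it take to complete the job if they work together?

54/5 hours

Combined rate: 1/27 + 1/18 = (2 + 3)/54 = 5/54 per hour.
Time = 1 ÷ (5/54) = 54/5 hours.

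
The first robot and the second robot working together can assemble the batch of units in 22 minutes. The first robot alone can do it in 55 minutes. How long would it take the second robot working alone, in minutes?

Combined rate is 1/22 per minute.
Known contribution: 1/55 per minute.
So the second robot's rate is 1/22 − 1/55 = 3/110, meaning 110/3 minutes alone.

110/3 minutes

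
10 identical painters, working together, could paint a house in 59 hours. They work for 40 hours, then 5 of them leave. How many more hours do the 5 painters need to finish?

One painter does 1/590 of the job per hour.
After 40 hours with 10 painters, 40/59 is done (19/59 left).
With 5 painters the rate is 5/590 = 1/118, so the rest takes 19/59 ÷ 1/118 = 38 hours.

38 hours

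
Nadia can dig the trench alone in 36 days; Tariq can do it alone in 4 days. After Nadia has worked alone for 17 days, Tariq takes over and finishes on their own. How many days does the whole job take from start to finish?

In 17 days Nadia does 17/36 of the job, leaving 19/36.
Tariq works at 1/4 per day, so finishing takes 19/36 ÷ 1/4 = 19/9 days.
Total time = 17 + 19/9 = 172/9 days.

172/9 days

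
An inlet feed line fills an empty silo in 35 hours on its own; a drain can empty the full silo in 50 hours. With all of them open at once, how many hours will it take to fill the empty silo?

350/3 hours

Net rate = 1/35 − 1/50 = (10 − 7)/350 = 3/350 per hour.
Filling time = 1 ÷ (3/350) = 350/3 hours.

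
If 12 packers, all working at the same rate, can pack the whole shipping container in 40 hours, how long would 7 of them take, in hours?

Total work is 12·40 = 480 packer-hours.
With 7 packers: 480/7 hours.

480/7 hours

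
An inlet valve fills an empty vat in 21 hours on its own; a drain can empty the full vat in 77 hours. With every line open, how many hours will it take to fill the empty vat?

231/8 hours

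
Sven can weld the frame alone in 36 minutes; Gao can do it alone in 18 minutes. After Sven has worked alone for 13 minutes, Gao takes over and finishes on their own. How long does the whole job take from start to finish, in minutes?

49/2 minutes

In 13 minutes Sven does 13/36 of the job, leaving 23/36.
Gao works at 1/18 per minute, so finishing takes 23/36 ÷ 1/18 = 23/2 minutes.
Total time = 13 + 23/2 = 49/2 minutes.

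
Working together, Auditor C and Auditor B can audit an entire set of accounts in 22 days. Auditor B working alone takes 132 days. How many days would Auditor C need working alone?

132/5 days

Combined rate is 1/22 per day.
Known contribution: 1/132 per day.
So Auditor C's rate is 1/22 − 1/132 = 5/132, meaning 132/5 days alone.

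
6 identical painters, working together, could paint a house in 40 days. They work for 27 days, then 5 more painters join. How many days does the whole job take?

One painter does 1/240 of the job per day.
After 27 days with 6 painters, 27/40 is done (13/40 left).
With 11 painters the rate is 11/240, so the rest takes 13/40 ÷ 11/240 = 78/11 days.
Total = 27 + 78/11 = 375/11 days.

375/11 days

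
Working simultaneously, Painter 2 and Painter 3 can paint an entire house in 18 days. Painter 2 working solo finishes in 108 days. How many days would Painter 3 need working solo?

108/5 days

Combined rate is 1/18 per day.
Known contribution: 1/108 per day.
So Painter 3's rate is 1/18 − 1/108 = 5/108, meaning 108/5 days alone.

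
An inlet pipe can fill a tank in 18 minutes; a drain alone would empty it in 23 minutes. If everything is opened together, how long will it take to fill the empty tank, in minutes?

414/5 minutes

Net rate = 1/18 − 1/23 = (23 − 18)/414 = 5/414 per minute.
Filling time = 1 ÷ (5/414) = 414/5 minutes.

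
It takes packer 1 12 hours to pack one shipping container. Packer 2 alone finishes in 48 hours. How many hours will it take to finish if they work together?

48/5 hours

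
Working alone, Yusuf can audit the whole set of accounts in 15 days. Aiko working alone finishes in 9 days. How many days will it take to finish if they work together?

Combined rate: 1/15 + 1/9 = (3 + 5)/45 = 8/45 per day.
Time = 1 ÷ (8/45) = 45/8 days.

45/8 days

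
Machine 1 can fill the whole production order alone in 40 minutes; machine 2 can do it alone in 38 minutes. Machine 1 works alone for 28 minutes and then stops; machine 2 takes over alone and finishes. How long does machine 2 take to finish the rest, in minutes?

57/5 minutes

In 28 minutes machine 1 does 28/40 = 7/10 of the job, leaving 3/10.
Machine 2 works at 1/38 per minute, so finishing takes 3/10 ÷ 1/38 = 57/5 minutes.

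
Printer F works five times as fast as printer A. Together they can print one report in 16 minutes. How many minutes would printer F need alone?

Let printer A's rate be r; then printer F's rate is 5r, so together (5 + 1)r = 6r = 1/16.
Thus r = 1/96 per minute.
Printer A alone: 96 minutes; printer F alone: 96/5 minutes.

96/5 minutes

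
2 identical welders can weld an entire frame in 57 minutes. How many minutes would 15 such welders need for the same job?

38/5 minutes

Total work is 2·57 = 114 welder-minutes.
With 15 welders: 114/15 = 38/5 minutes.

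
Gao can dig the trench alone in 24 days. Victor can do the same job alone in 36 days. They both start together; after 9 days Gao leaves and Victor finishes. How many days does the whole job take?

45/2 days

In the first 9 days the combined rate is 5/72, so 5/8 of the job is done, leaving 3/8.
After Gao leaves the rate is 1/36 per day; the remaining 3/8 takes 27/2 days.
Total = 9 + 27/2 = 45/2 days.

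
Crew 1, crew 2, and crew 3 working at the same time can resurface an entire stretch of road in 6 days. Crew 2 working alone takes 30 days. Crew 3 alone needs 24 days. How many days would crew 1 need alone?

120/11 days

Combined rate is 1/6 per day.
Known contribution: 1/30 + 1/24 = (4 + 5)/120 = 9/120 = 3/40 per day.
So crew 1's rate is 1/6 − 3/40 = 11/120, meaning 120/11 days alone.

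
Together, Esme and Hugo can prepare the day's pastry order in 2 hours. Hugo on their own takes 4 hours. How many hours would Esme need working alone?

4 hours

Combined rate is 1/2 per hour.
Known contribution: 1/4 per hour.
So Esme's rate is 1/2 − 1/4 = 1/4, meaning 4 hours alone.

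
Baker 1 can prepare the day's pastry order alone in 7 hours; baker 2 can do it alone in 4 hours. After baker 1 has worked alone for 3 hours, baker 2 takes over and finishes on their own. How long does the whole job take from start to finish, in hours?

37/7 hours

In 3 hours baker 1 does 3/7 of the job, leaving 4/7.
Baker 2 works at 1/4 per hour, so finishing takes 4/7 ÷ 1/4 = 16/7 hours.
Total time = 3 + 16/7 = 37/7 hours.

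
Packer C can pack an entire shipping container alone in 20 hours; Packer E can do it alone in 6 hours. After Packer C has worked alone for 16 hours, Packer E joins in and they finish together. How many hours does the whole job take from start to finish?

220/13 hours

In 16 hours Packer C does 16/20 = 4/5 of the job, leaving 1/5.
Packer C and Packer E together work at 13/60 per hour, so finishing takes 1/5 ÷ 13/60 = 12/13 hours.
Total time = 16 + 12/13 = 220/13 hours.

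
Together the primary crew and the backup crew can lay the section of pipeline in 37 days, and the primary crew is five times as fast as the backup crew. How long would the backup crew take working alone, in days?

222 days

Let the backup crew's rate be r; then the primary crew's rate is 5r, so together (5 + 1)r = 6r = 1/37.
Thus r = 1/222 per day.
The backup crew alone: 222 days; the primary crew alone: 222/5 days.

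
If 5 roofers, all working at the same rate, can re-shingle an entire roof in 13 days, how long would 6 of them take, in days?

Total work is 5·13 = 65 roofer-days.
With 6 roofers: 65/6 days.

65/6 days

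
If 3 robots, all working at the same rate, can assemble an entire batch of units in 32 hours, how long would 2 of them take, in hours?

Total work is 3·32 = 96 robot-hours.
With 2 robots: 96/2 = 48 hours.

48 hours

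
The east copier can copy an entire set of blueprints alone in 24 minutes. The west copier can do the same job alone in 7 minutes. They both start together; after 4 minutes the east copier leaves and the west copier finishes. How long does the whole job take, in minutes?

In the first 4 minutes the combined rate is 31/168, so 31/42 of the job is done, leaving 11/42.
After the east copier leaves the rate is 1/7 per minute; the remaining 11/42 takes 11/6 minutes.
Total = 4 + 11/6 = 35/6 minutes.

35/6 minutes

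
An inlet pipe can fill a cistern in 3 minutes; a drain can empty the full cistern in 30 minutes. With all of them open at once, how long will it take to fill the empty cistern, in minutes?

10/3 minutes

Net rate = 1/3 − 1/30 = (10 − 1)/30 = 9/30 = 3/10 per minute.
Filling time = 1 ÷ (3/10) = 10/3 minutes.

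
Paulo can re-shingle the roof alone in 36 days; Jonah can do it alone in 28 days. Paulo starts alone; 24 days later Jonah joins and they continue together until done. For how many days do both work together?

21/4 days

In 24 days Paulo does 24/36 = 2/3 of the job, leaving 1/3.
Paulo and Jonah together work at 4/63 per day, so finishing takes 1/3 ÷ 4/63 = 21/4 days.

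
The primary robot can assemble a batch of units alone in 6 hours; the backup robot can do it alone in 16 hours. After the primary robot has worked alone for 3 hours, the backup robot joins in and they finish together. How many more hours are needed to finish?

In 3 hours the primary robot does 3/6 = 1/2 of the job, leaving 1/2.
The primary robot and the backup robot together work at 11/48 per hour, so finishing takes 1/2 ÷ 11/48 = 24/11 hours.

24/11 hours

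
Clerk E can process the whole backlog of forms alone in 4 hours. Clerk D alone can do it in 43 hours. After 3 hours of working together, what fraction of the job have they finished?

Combined rate: 1/4 + 1/43 = (43 + 4)/172 = 47/172 per hour.
In 3 hours they complete 3·47/172 = 141/172 of the job.

141/172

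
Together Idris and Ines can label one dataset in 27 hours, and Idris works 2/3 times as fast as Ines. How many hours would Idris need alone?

135/2 hours

Let Ines's rate be r; then Idris's rate is (2/3)r, so together (2/3 + 1)r = (5/3)r = 1/27.
Thus r = 1/45 per hour.
Ines alone: 45 hours; Idris alone: 135/2 hours.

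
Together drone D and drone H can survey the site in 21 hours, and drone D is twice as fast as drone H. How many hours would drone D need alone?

Let drone H's rate be r; then drone D's rate is 2r, so together (2 + 1)r = 3r = 1/21.
Thus r = 1/63 per hour.
Drone H alone: 63 hours; drone D alone: 63/2 hours.

63/2 hours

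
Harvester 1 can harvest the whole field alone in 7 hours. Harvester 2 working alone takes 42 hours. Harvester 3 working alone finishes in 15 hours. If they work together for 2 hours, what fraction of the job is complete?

7/15

Combined rate: 1/7 + 1/42 + 1/15 = (30 + 5 + 14)/210 = 49/210 = 7/30 per hour.
In 2 hours they complete 2·7/30 = 7/15 of the job.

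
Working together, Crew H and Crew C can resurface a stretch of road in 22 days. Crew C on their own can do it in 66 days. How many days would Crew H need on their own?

33 days

Combined rate is 1/22 per day.
Known contribution: 1/66 per day.
So Crew H's rate is 1/22 − 1/66 = 1/33, meaning 33 days alone.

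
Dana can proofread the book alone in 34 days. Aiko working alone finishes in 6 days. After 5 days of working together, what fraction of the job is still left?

1/51

Combined rate: 1/34 + 1/6 = (3 + 17)/102 = 20/102 = 10/51 per day.
In 5 days they complete 5·10/51 = 50/51 of the job.
So 1/51 remains.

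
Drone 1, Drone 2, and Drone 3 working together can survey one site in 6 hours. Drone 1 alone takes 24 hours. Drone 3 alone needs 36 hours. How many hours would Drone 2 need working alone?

Combined rate is 1/6 per hour.
Known contribution: 1/24 + 1/36 = (3 + 2)/72 = 5/72 per hour.
So Drone 2's rate is 1/6 − 5/72 = 7/72, meaning 72/7 hours alone.

72/7 hours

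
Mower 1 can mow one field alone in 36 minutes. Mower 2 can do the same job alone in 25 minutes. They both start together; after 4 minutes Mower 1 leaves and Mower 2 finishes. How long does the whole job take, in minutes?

In the first 4 minutes the combined rate is 61/900, so 61/225 of the job is done, leaving 164/225.
After Mower 1 leaves the rate is 1/25 per minute; the remaining 164/225 takes 164/9 minutes.
Total = 4 + 164/9 = 200/9 minutes.

200/9 minutes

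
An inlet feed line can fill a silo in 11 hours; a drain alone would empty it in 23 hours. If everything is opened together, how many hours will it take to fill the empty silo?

253/12 hours

Net rate = 1/11 − 1/23 = (23 − 11)/253 = 12/253 per hour.
Filling time = 1 ÷ (12/253) = 253/12 hours.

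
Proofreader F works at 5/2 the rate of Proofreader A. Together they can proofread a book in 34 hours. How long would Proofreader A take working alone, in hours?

119 hours

Let Proofreader A's rate be r; then Proofreader F's rate is (5/2)r, so together (5/2 + 1)r = (7/2)r = 1/34.
Thus r = 1/119 per hour.
Proofreader A alone: 119 hours; Proofreader F alone: 238/5 hours.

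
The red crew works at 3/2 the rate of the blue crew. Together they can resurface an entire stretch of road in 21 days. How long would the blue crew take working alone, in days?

Let the blue crew's rate be r; then the red crew's rate is (3/2)r, so together (3/2 + 1)r = (5/2)r = 1/21.
Thus r = 2/105 per day.
The blue crew alone: 105/2 days; the red crew alone: 35 days.

105/2 days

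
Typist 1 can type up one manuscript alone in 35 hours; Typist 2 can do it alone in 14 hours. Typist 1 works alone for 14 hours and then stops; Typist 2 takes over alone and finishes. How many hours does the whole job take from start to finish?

112/5 hours

In 14 hours Typist 1 does 14/35 = 2/5 of the job, leaving 3/5.
Typist 2 works at 1/14 per hour, so finishing takes 3/5 ÷ 1/14 = 42/5 hours.
Total time = 14 + 42/5 = 112/5 hours.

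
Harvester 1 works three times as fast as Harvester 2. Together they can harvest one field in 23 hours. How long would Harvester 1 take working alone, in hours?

92/3 hours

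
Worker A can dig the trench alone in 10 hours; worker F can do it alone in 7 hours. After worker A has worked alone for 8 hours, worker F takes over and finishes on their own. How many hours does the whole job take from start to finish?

47/5 hours

In 8 hours worker A does 8/10 = 4/5 of the job, leaving 1/5.
Worker F works at 1/7 per hour, so finishing takes 1/5 ÷ 1/7 = 7/5 hours.
Total time = 8 + 7/5 = 47/5 hours.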